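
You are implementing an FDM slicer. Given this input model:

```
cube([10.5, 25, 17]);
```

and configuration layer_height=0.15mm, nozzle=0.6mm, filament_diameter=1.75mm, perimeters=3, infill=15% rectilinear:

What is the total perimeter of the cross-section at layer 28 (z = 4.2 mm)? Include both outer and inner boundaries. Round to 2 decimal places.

71.00 mm

At z = 4.2 mm: the cube (footprint 10.5×25) is included at this height (perimeter 71.00 mm). Overall, the cross-section is a single solid region. Total boundary length (outer) = 71.00 mm.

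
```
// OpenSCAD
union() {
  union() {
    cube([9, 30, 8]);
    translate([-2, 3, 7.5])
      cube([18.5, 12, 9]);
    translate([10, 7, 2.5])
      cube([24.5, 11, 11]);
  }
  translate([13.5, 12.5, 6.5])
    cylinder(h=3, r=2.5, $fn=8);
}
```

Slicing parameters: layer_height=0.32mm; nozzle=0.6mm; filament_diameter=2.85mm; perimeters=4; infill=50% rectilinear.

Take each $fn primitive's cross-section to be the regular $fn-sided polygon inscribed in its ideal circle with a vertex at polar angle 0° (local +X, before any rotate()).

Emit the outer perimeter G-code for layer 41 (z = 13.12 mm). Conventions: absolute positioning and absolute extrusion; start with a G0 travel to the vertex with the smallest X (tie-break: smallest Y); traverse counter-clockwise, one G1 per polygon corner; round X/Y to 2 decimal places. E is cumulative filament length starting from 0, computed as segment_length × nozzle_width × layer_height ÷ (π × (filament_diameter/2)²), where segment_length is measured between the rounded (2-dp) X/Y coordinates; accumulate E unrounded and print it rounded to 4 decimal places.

At z = 13.12 mm: the cube is not intersected at this z (z outside [0, 8]); the 18.5×12 cube at (-2, 3) contributes its full rectangle; the 24.5×11 cube at (10, 7) contributes its full rectangle; Taking the union: the regions partially overlap (shared area 52.00 mm²), so overlapping operands fuse into one piece — 1 connected region; the cylinder at (13.5, 12.5) is not intersected at this z (z outside [6.5, 9.5]); Merging all regions: only the result so far is present, so the union is just that shape — 1 connected region. The outline is a single polygon with 8 vertices. Extrusion per mm of travel: 0.6 × 0.32 / (π × 1.425²) = 0.030097. Accumulating E over each segment gives final E = 3.1000.

G0 X-2.00 Y3.00 Z13.12
G1 X16.50 Y3.00 E0.5568
G1 X16.50 Y7.00 E0.6772
G1 X34.50 Y7.00 E1.2189
G1 X34.50 Y18.00 E1.5500
G1 X10.00 Y18.00 E2.2874
G1 X10.00 Y15.00 E2.3777
G1 X-2.00 Y15.00 E2.7388
G1 X-2.00 Y3.00 E3.1000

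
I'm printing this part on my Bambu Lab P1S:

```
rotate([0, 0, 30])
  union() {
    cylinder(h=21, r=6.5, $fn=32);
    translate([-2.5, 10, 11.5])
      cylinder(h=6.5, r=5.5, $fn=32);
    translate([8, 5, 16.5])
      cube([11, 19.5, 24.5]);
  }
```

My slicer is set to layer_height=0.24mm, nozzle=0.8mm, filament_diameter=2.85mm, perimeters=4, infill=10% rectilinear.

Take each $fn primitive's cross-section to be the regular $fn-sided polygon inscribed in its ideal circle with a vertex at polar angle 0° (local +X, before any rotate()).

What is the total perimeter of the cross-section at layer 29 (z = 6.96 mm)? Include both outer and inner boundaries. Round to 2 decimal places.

40.78 mm

At z = 6.96 mm: the cylinder: section is a regular 32-gon, circumradius r=6.5 (perimeter = 2·32·6.500·sin(180°/32) = 40.78 mm); the cylinder at (-2.5, 10) is not intersected at this z (z outside [11.5, 18]); the cube at (8, 5) is not intersected at this z (z outside [16.5, 41]); Merging all regions: only the r=6.5 cylinder is present, so the union is just that shape — boundary = 40.78 mm; (rotated 30° about Z; rotation is an isometry so areas/perimeters/island counts are preserved). Overall, the cross-section is a single solid region. Total boundary length (outer) = 40.78 mm.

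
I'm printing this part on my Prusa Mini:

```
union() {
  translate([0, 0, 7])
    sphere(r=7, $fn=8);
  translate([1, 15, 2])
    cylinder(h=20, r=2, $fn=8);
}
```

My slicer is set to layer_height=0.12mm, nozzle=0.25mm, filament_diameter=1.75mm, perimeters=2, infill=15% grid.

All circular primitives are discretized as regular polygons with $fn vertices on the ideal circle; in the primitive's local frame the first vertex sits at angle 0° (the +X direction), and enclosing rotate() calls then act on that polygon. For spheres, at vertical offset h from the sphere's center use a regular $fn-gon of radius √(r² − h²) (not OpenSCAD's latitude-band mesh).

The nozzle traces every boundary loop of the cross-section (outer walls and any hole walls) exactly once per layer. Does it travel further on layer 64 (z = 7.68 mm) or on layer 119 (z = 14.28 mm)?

layer 64 (z = 7.68 mm)

Layer 64 (z = 7.68): the sphere: section is a regular 8-gon, circumradius = √(r²−h²) = √(7²−0.68²) = 6.967 (perimeter = 2·8·6.967·sin(180°/8) = 42.66 mm); the r=2 cylinder at (1, 15) gives a regular 8-gon of circumradius 2 (constant along its height) (perimeter = 2·8·2.000·sin(180°/8) = 12.25 mm); Taking the union: the 2 present regions are separate (no shared area or edge), so areas and boundary lengths simply add and each stays a separate island — boundary = 54.90 mm. So its perimeter = 54.90 mm. Layer 119 (z = 14.28): the sphere is not intersected at this z (|z−center|=7.280 > r=7); the cylinder at (1, 15): section is a regular 8-gon, circumradius r=2 (perimeter = 2·8·2.000·sin(180°/8) = 12.25 mm); Combining (union): only the r=2 cylinder at (1, 15) is present, so the union is just that shape — boundary = 12.25 mm. So its perimeter = 12.25 mm. Layer 64 is larger (54.90 vs 12.25 mm).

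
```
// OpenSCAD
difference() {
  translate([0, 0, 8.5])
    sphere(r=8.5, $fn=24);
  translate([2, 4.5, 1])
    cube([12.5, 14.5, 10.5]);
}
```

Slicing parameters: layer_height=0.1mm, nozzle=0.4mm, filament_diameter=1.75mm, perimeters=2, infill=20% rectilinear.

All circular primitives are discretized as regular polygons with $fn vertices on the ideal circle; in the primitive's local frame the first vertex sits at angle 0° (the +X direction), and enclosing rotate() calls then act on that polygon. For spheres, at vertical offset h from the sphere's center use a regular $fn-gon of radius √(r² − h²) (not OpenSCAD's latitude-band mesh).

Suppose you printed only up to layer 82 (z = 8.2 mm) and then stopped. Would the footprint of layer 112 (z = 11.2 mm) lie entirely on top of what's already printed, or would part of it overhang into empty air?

Compare the two slices. At z = 8.2: the sphere: section is a regular 24-gon, circumradius = √(r²−h²) = √(8.5²−0.3²) = 8.495 (area = (24/2)·8.495²·sin(360°/24) = 224.12 mm²); the 12.5×14.5 cube at (2, 4.5) contributes its full rectangle (area 181.25 mm²); Taking the first minus the rest: starting from the r=8.5 sphere (224.12 mm²), the 12.5×14.5 cube at (2, 4.5) partially overlaps it — only the 12.17 mm² overlap (of its 181.25 mm²) is removed, clipping the outline — area = 211.95 mm². At z = 11.2: the r=8.5 sphere contributes a regular 24-gon of circumradius √(8.5²−2.7²) = 8.060 (area = (24/2)·8.060²·sin(360°/24) = 201.75 mm²); the cube at (2, 4.5) is present — its section is the full 12.5×14.5 rectangle (area 181.25 mm²); After the difference (first − rest): starting from the r=8.5 sphere (201.75 mm²), the 12.5×14.5 cube at (2, 4.5) partially overlaps it — only the 9.51 mm² overlap (of its 181.25 mm²) is removed, clipping the outline — area = 192.25 mm². Checking containment: the cross-section at z = 11.2 is a subset of the cross-section at z = 8.2.

entirely on top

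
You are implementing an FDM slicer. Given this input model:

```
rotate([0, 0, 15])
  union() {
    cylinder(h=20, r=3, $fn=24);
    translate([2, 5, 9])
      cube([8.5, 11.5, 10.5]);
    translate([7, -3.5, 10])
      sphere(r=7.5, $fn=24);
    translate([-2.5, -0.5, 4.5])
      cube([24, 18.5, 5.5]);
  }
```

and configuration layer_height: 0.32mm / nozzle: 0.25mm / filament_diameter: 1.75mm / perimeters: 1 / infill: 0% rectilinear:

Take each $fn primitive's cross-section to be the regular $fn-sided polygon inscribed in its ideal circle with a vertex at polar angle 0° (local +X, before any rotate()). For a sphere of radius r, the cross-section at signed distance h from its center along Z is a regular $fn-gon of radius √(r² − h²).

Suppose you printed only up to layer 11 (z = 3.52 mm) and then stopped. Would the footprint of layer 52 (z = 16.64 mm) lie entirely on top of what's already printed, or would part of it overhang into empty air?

part overhangs

Compare the two slices. At z = 3.52: the r=3 cylinder gives a regular 24-gon of circumradius 3 (constant along its height) (area = (24/2)·3.000²·sin(360°/24) = 27.95 mm²); the cube at (2, 5) is not intersected at this z (z outside [9, 19.5]); the sphere at (7, -3.5): section is a regular 24-gon, circumradius = √(r²−h²) = √(7.5²−6.48²) = 3.776 (area = (24/2)·3.776²·sin(360°/24) = 44.29 mm²); the cube at (-2.5, -0.5) is not intersected at this z (z outside [4.5, 10]); Taking the union: the 2 present regions are separate (no shared area or edge), so areas and boundary lengths simply add and each stays a separate island — area = 72.24 mm²; (whole slice rotated 15° about Z — lengths, areas and connectivity unchanged). At z = 16.64: the r=3 cylinder gives a regular 24-gon of circumradius 3 (constant along its height) (area = (24/2)·3.000²·sin(360°/24) = 27.95 mm²); the cube at (2, 5) is present — its section is the full 8.5×11.5 rectangle (area 97.75 mm²); the r=7.5 sphere at (7, -3.5) slices to a regular 24-gon of circumradius 3.487 (√(r²−h²) with h=6.64 from center) (area = (24/2)·3.487²·sin(360°/24) = 37.77 mm²); the cube at (-2.5, -0.5) is absent (z outside [4.5, 10]); Merging all regions: the 3 present regions are separate (no shared area or edge), so areas and boundary lengths simply add and each stays a separate island — area = 163.47 mm²; (whole slice rotated 15° about Z — lengths, areas and connectivity unchanged). Checking containment: at z = 16.64 the cross-section extends beyond the z = 3.52 cross-section by about 97.75 mm².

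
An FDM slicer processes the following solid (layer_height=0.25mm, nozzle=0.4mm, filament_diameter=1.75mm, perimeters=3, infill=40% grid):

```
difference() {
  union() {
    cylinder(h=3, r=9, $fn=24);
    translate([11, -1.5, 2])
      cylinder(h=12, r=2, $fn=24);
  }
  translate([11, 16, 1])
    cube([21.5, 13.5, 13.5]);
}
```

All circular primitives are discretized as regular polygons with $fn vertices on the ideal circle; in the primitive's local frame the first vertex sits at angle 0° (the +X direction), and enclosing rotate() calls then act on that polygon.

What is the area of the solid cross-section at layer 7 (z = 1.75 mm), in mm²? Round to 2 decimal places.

251.57 mm²

At z = 1.75 mm: the r=9 cylinder contributes a regular 24-gon of circumradius 9 (area = (24/2)·9.000²·sin(360°/24) = 251.57 mm²); the cylinder at (11, -1.5) is absent (z outside [2, 14]); Merging all regions: only the r=9 cylinder is present, so the union is just that shape — area = 251.57 mm²; the cube at (11, 16) (footprint 21.5×13.5) is included at this height (area 290.25 mm²); Taking the first minus the rest: starting from the result so far (251.57 mm²), the 21.5×13.5 cube at (11, 16) misses the remaining region (no effect) — area = 251.57 mm². Overall, the cross-section is a single solid region. Net area = 251.57 mm².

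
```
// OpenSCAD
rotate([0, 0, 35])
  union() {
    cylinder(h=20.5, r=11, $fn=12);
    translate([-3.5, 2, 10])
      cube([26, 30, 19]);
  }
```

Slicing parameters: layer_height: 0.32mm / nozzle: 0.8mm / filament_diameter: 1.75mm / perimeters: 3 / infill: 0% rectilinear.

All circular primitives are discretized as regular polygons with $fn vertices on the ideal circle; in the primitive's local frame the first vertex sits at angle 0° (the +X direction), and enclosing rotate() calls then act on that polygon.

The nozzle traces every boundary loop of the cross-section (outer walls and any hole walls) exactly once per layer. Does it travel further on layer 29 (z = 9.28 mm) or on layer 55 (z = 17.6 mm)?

layer 55 (z = 17.6 mm)

Layer 29 (z = 9.28): the r=11 cylinder gives a regular 12-gon of circumradius 11 (constant along its height) (perimeter = 2·12·11.000·sin(180°/12) = 68.33 mm); the cube at (-3.5, 2) does not reach this height (z outside [10, 29]); Merging all regions: only the r=11 cylinder is present, so the union is just that shape — boundary = 68.33 mm; (rotated 35° about Z; rotation is an isometry so areas/perimeters/island counts are preserved). So its perimeter = 68.33 mm. Layer 55 (z = 17.6): the r=11 cylinder contributes a regular 12-gon of circumradius 11 (perimeter = 2·12·11.000·sin(180°/12) = 68.33 mm); the 26×30 cube at (-3.5, 2) contributes its full rectangle (perimeter 112.00 mm); Combining (union): the regions partially overlap (shared area 99.14 mm²), so the edge portions inside another operand are dropped and the merged outline is re-measured after clipping — boundary = 139.67 mm; (rotated 35° about Z; rotation is an isometry so areas/perimeters/island counts are preserved). So its perimeter = 139.67 mm. Layer 55 is larger (139.67 vs 68.33 mm).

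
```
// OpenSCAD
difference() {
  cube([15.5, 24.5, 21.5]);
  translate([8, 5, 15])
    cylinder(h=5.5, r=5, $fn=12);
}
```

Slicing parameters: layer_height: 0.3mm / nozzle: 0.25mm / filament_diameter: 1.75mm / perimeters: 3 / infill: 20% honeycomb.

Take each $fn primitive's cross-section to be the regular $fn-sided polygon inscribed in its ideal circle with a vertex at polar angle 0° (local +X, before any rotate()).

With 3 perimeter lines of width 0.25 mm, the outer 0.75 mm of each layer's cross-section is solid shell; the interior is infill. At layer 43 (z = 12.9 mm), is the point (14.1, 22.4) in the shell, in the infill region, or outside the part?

At z = 12.9 mm: the cube is present — its section is the full 15.5×24.5 rectangle; the cylinder at (8, 5) does not reach this height (z outside [15, 20.5]); After the difference (first − rest): none of the subtracted shapes is present at this height, so the 15.5×24.5 cube is unchanged — 1 connected region. Overall, the cross-section is a single solid region. The nearest boundary edge runs (15.50, 0.00)→(15.50, 24.50); distance from the point to it = 1.40 mm. The point is inside the cross-section and 1.40 mm from the nearest boundary — more than the 0.75 mm shell width (3 × 0.25), so it's in the infill interior.

infill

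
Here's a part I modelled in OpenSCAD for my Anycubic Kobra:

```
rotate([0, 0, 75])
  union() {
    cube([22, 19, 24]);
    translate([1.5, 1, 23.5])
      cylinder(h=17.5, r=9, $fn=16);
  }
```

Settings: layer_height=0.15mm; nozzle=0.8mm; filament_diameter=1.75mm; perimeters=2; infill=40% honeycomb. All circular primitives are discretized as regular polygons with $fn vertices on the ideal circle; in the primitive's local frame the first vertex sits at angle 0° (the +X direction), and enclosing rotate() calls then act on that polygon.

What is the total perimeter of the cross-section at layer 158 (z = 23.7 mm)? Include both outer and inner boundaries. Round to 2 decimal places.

At z = 23.7 mm: the 22×19 cube contributes its full rectangle (perimeter 82.00 mm); the cylinder at (1.5, 1): section is a regular 16-gon, circumradius r=9 (perimeter = 2·16·9.000·sin(180°/16) = 56.19 mm); Taking the union: the regions partially overlap (shared area 85.67 mm²), so the edge portions inside another operand are dropped and the merged outline is re-measured after clipping — boundary = 101.59 mm; (whole slice rotated 75° about Z — lengths, areas and connectivity unchanged). Overall, the cross-section is a single solid region. Total boundary length (outer) = 101.59 mm.

101.59 mm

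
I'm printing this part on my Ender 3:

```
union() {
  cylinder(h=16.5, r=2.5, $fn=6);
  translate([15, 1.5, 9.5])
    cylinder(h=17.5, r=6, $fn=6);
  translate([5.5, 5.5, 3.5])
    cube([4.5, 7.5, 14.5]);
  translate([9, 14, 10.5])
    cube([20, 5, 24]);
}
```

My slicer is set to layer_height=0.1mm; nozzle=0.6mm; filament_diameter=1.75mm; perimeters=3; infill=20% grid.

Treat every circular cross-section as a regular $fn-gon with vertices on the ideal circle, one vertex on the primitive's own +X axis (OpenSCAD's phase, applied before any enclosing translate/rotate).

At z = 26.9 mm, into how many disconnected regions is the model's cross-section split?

At z = 26.9 mm: the cylinder does not reach this height (z outside [0, 16.5]); the cylinder at (15, 1.5): section is a regular 6-gon, circumradius r=6; the cube at (5.5, 5.5) is absent (z outside [3.5, 18]); the cube at (9, 14) is present — its section is the full 20×5 rectangle; Merging all regions: the 2 present regions are separate (no shared area or edge), so areas and boundary lengths simply add and each stays a separate island — 2 connected regions. The result has 2 disconnected regions.

2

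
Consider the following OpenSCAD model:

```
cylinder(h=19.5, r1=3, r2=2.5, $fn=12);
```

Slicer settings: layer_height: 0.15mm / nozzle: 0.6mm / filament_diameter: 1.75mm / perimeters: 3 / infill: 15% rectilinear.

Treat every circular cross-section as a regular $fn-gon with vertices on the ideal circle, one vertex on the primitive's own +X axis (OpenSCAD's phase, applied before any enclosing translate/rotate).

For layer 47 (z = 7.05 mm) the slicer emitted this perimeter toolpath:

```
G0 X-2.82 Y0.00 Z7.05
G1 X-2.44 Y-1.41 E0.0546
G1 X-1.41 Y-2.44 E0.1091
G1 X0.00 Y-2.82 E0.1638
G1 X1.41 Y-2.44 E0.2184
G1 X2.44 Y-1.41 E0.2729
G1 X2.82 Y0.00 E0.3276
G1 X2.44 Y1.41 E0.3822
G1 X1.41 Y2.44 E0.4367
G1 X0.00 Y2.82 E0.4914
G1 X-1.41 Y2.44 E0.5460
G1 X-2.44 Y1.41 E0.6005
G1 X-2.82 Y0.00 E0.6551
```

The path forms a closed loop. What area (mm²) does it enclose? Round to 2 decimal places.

Apply the shoelace formula to the sequence of (X, Y) vertices; enclosed area = 23.84 mm².

23.84 mm²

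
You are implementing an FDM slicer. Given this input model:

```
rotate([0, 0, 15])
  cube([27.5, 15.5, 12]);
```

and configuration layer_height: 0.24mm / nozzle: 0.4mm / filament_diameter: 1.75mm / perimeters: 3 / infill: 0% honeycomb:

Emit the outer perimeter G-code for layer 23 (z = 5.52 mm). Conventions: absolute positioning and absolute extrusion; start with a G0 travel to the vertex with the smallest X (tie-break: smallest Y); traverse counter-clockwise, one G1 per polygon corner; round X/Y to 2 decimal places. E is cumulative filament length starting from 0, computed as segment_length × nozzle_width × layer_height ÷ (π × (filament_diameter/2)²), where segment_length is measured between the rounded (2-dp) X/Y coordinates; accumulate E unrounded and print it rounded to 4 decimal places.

At z = 5.52 mm: the 27.5×15.5 cube contributes its full rectangle; (rotated 15° about Z; rotation is an isometry so areas/perimeters/island counts are preserved). The outline is a single polygon with 4 vertices. Extrusion per mm of travel: 0.4 × 0.24 / (π × 0.875²) = 0.039912. Accumulating E over each segment gives final E = 3.4321.

G0 X-4.01 Y14.97 Z5.52
G1 X0.00 Y0.00 E0.6185
G1 X26.56 Y7.12 E1.7160
G1 X22.55 Y22.09 E2.3346
G1 X-4.01 Y14.97 E3.4321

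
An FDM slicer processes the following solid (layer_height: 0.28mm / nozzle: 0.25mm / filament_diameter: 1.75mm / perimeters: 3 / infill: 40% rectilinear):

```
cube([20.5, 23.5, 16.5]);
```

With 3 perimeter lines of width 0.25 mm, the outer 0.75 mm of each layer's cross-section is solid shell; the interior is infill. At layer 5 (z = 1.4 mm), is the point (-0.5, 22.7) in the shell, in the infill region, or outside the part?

At z = 1.4 mm: the 20.5×23.5 cube contributes its full rectangle. Overall, the cross-section is a single solid region. The nearest boundary edge runs (0.00, 23.50)→(0.00, 0.00); distance from the point to it = 0.50 mm. The point is not inside any of the regions above, so it lies outside the cross-section (0.50 mm from the nearest boundary).

outside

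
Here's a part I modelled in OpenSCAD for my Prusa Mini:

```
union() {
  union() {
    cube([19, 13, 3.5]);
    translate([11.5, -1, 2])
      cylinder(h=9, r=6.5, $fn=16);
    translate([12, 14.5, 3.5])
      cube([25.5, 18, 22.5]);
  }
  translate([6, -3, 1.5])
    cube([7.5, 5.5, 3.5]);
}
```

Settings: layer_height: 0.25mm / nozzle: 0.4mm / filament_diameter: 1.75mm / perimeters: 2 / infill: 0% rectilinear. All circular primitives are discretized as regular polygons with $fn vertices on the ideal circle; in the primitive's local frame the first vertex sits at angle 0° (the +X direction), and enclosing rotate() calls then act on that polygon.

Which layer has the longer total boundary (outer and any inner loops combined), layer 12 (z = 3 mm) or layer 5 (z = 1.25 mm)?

layer 12 (z = 3 mm)

Layer 12 (z = 3): the cube is present — its section is the full 19×13 rectangle (perimeter 64.00 mm); the r=6.5 cylinder at (11.5, -1) contributes a regular 16-gon of circumradius 6.5 (perimeter = 2·16·6.500·sin(180°/16) = 40.58 mm); the cube at (12, 14.5) is not intersected at this z (z outside [3.5, 26]); Merging all regions: the regions partially overlap (shared area 51.87 mm²), so the edge portions inside another operand are dropped and the merged outline is re-measured after clipping — boundary = 73.73 mm; the 7.5×5.5 cube at (6, -3) contributes its full rectangle (perimeter 26.00 mm); Taking the union: the 7.5×5.5 cube at (6, -3) lies entirely inside that combined region, so the union is just that combined region — boundary = 73.73 mm. So its perimeter = 73.73 mm. Layer 5 (z = 1.25): the cube (footprint 19×13) is included at this height (perimeter 64.00 mm); the cylinder at (11.5, -1) is not intersected at this z (z outside [2, 11]); the cube at (12, 14.5) does not reach this height (z outside [3.5, 26]); Merging all regions: only the 19×13 cube is present, so the union is just that shape — boundary = 64.00 mm; the cube at (6, -3) is absent (z outside [1.5, 5]); Merging all regions: only the result so far is present, so the union is just that shape — boundary = 64.00 mm. So its perimeter = 64.00 mm. Layer 12 is larger (73.73 vs 64.00 mm).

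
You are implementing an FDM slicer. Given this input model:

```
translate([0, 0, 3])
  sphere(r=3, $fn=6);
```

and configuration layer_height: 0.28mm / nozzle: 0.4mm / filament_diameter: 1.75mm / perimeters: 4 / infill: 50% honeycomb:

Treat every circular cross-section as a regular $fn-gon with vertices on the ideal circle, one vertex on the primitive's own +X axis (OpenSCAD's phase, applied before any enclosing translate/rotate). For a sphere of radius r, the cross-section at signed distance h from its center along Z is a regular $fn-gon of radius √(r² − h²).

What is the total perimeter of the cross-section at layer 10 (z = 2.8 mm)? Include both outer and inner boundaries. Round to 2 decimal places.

At z = 2.8 mm: the r=3 sphere contributes a regular 6-gon of circumradius √(3²−0.2²) = 2.993 (perimeter = 2·6·2.993·sin(180°/6) = 17.96 mm). Overall, the cross-section is a single solid region. Total boundary length (outer) = 17.96 mm.

17.96 mm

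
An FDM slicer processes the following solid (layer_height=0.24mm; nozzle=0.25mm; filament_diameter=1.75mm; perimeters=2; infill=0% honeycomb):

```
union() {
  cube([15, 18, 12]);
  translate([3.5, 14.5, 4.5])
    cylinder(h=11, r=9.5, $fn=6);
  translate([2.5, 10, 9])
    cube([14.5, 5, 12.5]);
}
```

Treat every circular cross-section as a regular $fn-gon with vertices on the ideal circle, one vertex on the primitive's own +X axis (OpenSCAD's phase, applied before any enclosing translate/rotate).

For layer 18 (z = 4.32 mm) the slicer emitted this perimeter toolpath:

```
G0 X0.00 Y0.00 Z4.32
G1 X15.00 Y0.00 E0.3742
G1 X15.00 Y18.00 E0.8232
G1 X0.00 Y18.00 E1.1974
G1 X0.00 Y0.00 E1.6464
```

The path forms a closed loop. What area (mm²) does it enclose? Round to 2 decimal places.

270.00 mm²

Apply the shoelace formula to the sequence of (X, Y) vertices; enclosed area = 270.00 mm².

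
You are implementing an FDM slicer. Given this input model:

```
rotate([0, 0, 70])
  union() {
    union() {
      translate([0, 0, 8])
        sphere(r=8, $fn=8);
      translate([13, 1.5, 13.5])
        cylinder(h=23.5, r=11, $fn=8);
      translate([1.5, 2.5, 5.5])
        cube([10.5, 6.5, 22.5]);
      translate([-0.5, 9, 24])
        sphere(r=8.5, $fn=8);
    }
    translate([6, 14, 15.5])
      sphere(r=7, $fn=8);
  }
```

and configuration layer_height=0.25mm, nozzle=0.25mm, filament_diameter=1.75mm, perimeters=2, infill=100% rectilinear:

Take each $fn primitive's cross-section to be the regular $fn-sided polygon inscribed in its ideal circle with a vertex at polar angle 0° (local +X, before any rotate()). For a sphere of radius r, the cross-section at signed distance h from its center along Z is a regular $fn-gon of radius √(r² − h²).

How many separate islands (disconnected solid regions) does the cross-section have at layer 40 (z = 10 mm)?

2

At z = 10 mm: the r=8 sphere contributes a regular 8-gon of circumradius √(8²−2²) = 7.746; the cylinder at (13, 1.5) does not reach this height (z outside [13.5, 37]); the cube at (1.5, 2.5) (footprint 10.5×6.5) is included at this height; the sphere at (-0.5, 9) does not reach this height (|z−center|=14.000 > r=8.5); Merging all regions: the regions partially overlap (shared area 16.95 mm²), so overlapping operands fuse into one piece — 1 connected region; the sphere at (6, 14): section is a regular 8-gon, circumradius = √(r²−h²) = √(7²−5.5²) = 4.330; Combining (union): the 2 present regions are separate (no shared area or edge), so areas and boundary lengths simply add and each stays a separate island — 2 connected regions; (rotated 70° about Z; rotation is an isometry so areas/perimeters/island counts are preserved). Overall, the cross-section has 2 separate islands. Island count = 2.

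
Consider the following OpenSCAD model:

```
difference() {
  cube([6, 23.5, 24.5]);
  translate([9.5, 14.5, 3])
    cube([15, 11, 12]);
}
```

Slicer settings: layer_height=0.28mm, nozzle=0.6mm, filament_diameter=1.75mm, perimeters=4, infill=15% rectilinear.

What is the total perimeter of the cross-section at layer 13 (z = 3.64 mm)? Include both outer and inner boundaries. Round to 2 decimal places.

At z = 3.64 mm: the 6×23.5 cube contributes its full rectangle (perimeter 59.00 mm); the cube at (9.5, 14.5) is present — its section is the full 15×11 rectangle (perimeter 52.00 mm); Taking the first minus the rest: starting from the 6×23.5 cube, the 15×11 cube at (9.5, 14.5) misses the remaining region (no effect) — boundary = 59.00 mm. Overall, the cross-section is a single solid region. Total boundary length (outer) = 59.00 mm.

59.00 mm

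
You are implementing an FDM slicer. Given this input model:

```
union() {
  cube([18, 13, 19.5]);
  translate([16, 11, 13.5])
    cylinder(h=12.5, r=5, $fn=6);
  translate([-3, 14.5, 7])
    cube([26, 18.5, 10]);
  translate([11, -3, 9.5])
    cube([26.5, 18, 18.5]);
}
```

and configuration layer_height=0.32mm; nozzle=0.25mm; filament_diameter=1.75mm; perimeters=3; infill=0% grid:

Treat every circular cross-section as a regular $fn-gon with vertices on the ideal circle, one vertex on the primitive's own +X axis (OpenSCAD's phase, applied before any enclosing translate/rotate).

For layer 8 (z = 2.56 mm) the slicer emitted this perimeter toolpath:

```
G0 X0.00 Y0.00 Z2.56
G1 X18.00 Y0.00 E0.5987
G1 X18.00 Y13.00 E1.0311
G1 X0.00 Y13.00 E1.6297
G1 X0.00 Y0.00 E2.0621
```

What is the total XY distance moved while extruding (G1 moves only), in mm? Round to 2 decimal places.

62.00 mm

Sum the Euclidean lengths of each G1 segment: total = 62.00 mm.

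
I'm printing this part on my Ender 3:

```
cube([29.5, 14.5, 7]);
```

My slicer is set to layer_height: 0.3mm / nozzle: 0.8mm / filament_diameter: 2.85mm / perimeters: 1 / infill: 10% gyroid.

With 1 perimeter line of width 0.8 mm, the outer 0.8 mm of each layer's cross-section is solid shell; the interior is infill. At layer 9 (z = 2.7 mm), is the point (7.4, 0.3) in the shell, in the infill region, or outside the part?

At z = 2.7 mm: the cube (footprint 29.5×14.5) is included at this height. Overall, the cross-section is a single solid region. The nearest boundary edge runs (0.00, 0.00)→(29.50, 0.00); distance from the point to it = 0.30 mm. The point is inside the cross-section, 0.30 mm from the nearest boundary — within the 0.8 mm shell band (1 × 0.8).

shell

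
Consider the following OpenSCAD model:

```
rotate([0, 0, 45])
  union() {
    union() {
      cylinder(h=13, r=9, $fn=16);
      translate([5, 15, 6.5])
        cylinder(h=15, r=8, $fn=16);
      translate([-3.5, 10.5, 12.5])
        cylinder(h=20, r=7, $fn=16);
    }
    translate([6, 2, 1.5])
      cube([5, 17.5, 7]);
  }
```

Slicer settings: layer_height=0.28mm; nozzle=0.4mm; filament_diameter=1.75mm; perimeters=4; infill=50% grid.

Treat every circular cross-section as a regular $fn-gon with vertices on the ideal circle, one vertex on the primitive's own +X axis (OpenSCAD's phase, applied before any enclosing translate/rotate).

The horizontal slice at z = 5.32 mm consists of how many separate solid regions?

At z = 5.32 mm: the cylinder: section is a regular 16-gon, circumradius r=9; the cylinder at (5, 15) does not reach this height (z outside [6.5, 21.5]); the cylinder at (-3.5, 10.5) does not reach this height (z outside [12.5, 32.5]); Merging all regions: only the r=9 cylinder is present, so the union is just that shape — 1 connected region; the cube at (6, 2) is present — its section is the full 5×17.5 rectangle; Merging all regions: the regions partially overlap (shared area 7.51 mm²), so overlapping operands fuse into one piece — 1 connected region; (rotated 45° about Z; rotation is an isometry so areas/perimeters/island counts are preserved). The result has 1 disconnected region.

1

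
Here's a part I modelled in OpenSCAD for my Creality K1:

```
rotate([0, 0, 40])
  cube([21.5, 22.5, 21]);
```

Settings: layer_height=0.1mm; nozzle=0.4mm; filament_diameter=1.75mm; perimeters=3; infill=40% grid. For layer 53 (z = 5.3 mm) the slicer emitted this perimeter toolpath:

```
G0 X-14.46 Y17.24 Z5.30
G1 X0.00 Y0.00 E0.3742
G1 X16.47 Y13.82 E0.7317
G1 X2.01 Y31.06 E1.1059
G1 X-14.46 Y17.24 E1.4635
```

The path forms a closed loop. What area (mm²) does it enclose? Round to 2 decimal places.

483.78 mm²

Apply the shoelace formula to the sequence of (X, Y) vertices; enclosed area = 483.78 mm².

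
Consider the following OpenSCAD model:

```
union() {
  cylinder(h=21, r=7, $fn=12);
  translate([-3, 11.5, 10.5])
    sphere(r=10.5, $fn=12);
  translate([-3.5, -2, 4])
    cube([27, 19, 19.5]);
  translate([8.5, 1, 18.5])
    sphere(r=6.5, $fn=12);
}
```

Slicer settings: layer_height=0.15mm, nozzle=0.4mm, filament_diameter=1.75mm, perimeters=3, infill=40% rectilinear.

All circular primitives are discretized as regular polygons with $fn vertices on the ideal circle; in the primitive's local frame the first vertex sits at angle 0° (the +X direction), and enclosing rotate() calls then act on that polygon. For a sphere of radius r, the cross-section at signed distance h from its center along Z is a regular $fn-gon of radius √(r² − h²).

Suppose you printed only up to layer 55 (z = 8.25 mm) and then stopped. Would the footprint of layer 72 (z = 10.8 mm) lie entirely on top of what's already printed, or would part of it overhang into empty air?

part overhangs

Compare the two slices. At z = 8.25: the cylinder: section is a regular 12-gon, circumradius r=7 (area = (12/2)·7.000²·sin(360°/12) = 147.00 mm²); the r=10.5 sphere at (-3, 11.5) slices to a regular 12-gon of circumradius 10.256 (√(r²−h²) with h=2.25 from center) (area = (12/2)·10.256²·sin(360°/12) = 315.56 mm²); the cube at (-3.5, -2) (footprint 27×19) is included at this height (area 513.00 mm²); the sphere at (8.5, 1) is not intersected at this z (|z−center|=10.250 > r=6.5); Merging all regions: the regions partially overlap — summed areas 975.56 mm² minus the doubly-counted overlap 227.21 mm² gives 748.35 mm² — area = 748.35 mm². At z = 10.8: the r=7 cylinder contributes a regular 12-gon of circumradius 7 (area = (12/2)·7.000²·sin(360°/12) = 147.00 mm²); the r=10.5 sphere at (-3, 11.5) slices to a regular 12-gon of circumradius 10.496 (√(r²−h²) with h=0.3 from center) (area = (12/2)·10.496²·sin(360°/12) = 330.48 mm²); the 27×19 cube at (-3.5, -2) contributes its full rectangle (area 513.00 mm²); the sphere at (8.5, 1) is not intersected at this z (|z−center|=7.700 > r=6.5); Combining (union): the regions partially overlap — summed areas 990.48 mm² minus the doubly-counted overlap 233.11 mm² gives 757.37 mm² — area = 757.37 mm². Checking containment: at z = 10.8 the cross-section extends beyond the z = 8.25 cross-section by about 9.02 mm².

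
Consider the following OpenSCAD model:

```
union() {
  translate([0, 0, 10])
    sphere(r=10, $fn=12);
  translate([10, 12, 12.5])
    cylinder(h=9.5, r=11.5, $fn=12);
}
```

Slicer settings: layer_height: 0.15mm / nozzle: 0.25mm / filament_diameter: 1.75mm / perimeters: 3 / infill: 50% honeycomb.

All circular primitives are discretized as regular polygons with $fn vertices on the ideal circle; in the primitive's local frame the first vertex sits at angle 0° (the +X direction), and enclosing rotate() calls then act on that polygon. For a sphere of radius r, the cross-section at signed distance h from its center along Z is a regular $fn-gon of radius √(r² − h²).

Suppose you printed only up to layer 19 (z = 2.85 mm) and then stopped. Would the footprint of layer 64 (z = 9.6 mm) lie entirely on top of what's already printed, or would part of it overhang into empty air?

part overhangs

Compare the two slices. At z = 2.85: the r=10 sphere contributes a regular 12-gon of circumradius √(10²−7.15²) = 6.991 (area = (12/2)·6.991²·sin(360°/12) = 146.63 mm²); the cylinder at (10, 12) is not intersected at this z (z outside [12.5, 22]); Combining (union): only the r=10 sphere is present, so the union is just that shape — area = 146.63 mm². At z = 9.6: the r=10 sphere contributes a regular 12-gon of circumradius √(10²−0.4²) = 9.992 (area = (12/2)·9.992²·sin(360°/12) = 299.52 mm²); the cylinder at (10, 12) does not reach this height (z outside [12.5, 22]); Combining (union): only the r=10 sphere is present, so the union is just that shape — area = 299.52 mm². Checking containment: at z = 9.6 the cross-section extends beyond the z = 2.85 cross-section by about 152.89 mm².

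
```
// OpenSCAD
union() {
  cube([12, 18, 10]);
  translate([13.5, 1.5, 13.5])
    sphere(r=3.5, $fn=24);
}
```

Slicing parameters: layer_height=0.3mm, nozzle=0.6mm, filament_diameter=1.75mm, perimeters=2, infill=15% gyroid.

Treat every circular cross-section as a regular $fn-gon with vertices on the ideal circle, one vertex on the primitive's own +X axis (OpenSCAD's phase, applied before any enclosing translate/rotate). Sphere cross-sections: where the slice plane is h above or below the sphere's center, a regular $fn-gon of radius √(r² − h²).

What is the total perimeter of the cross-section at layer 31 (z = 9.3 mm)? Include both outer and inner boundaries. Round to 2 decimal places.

At z = 9.3 mm: the 12×18 cube contributes its full rectangle (perimeter 60.00 mm); the sphere at (13.5, 1.5) is not intersected at this z (|z−center|=4.200 > r=3.5); Taking the union: only the 12×18 cube is present, so the union is just that shape — boundary = 60.00 mm. Overall, the cross-section is a single solid region. Total boundary length (outer) = 60.00 mm.

60.00 mm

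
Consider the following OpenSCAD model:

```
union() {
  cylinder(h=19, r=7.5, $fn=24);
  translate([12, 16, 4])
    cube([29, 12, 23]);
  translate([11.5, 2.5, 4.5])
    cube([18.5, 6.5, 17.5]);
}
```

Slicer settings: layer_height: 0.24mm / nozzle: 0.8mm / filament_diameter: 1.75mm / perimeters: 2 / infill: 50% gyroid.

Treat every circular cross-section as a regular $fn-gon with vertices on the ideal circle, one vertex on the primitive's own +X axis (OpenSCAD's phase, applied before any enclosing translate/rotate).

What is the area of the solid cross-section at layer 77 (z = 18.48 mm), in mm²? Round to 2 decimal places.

At z = 18.48 mm: the r=7.5 cylinder contributes a regular 24-gon of circumradius 7.5 (area = (24/2)·7.500²·sin(360°/24) = 174.70 mm²); the cube at (12, 16) (footprint 29×12) is included at this height (area 348.00 mm²); the 18.5×6.5 cube at (11.5, 2.5) contributes its full rectangle (area 120.25 mm²); Merging all regions: the 3 present regions are separate (no shared area or edge), so areas and boundary lengths simply add and each stays a separate island — area = 642.95 mm². Overall, the cross-section has 3 separate islands. Net area = 642.95 mm².

642.95 mm²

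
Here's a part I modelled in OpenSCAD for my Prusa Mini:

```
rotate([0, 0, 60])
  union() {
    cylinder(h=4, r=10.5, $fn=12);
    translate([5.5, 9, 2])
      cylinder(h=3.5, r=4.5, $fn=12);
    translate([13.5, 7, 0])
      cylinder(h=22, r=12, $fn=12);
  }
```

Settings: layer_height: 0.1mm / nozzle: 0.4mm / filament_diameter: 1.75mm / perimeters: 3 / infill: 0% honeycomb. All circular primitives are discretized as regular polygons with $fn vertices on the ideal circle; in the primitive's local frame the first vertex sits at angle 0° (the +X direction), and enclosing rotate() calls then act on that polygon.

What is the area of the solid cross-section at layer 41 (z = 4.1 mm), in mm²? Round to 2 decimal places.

At z = 4.1 mm: the cylinder is not intersected at this z (z outside [0, 4]); the r=4.5 cylinder at (5.5, 9) contributes a regular 12-gon of circumradius 4.5 (area = (12/2)·4.500²·sin(360°/12) = 60.75 mm²); the r=12 cylinder at (13.5, 7) gives a regular 12-gon of circumradius 12 (constant along its height) (area = (12/2)·12.000²·sin(360°/12) = 432.00 mm²); Combining (union): the regions partially overlap — summed areas 492.75 mm² minus the doubly-counted overlap 56.69 mm² gives 436.06 mm² — area = 436.06 mm²; (whole slice rotated 60° about Z — lengths, areas and connectivity unchanged). Overall, the cross-section is a single solid region. Net area = 436.06 mm².

436.06 mm²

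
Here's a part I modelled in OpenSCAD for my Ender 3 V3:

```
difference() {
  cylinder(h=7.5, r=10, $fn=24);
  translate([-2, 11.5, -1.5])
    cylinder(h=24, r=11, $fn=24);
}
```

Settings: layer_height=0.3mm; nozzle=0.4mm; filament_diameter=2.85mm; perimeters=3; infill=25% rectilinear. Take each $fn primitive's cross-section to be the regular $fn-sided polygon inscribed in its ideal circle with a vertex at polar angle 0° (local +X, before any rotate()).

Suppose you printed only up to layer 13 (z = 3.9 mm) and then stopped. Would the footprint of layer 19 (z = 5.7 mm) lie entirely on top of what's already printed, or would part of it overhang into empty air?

Compare the two slices. At z = 3.9: the r=10 cylinder contributes a regular 24-gon of circumradius 10 (area = (24/2)·10.000²·sin(360°/24) = 310.58 mm²); the r=11 cylinder at (-2, 11.5) gives a regular 24-gon of circumradius 11 (constant along its height) (area = (24/2)·11.000²·sin(360°/24) = 375.81 mm²); Taking the first minus the rest: starting from the r=10 cylinder (310.58 mm²), the r=11 cylinder at (-2, 11.5) partially overlaps it — only the 111.81 mm² overlap (of its 375.81 mm²) is removed, clipping the outline — area = 198.78 mm². At z = 5.7: the r=10 cylinder gives a regular 24-gon of circumradius 10 (constant along its height) (area = (24/2)·10.000²·sin(360°/24) = 310.58 mm²); the r=11 cylinder at (-2, 11.5) gives a regular 24-gon of circumradius 11 (constant along its height) (area = (24/2)·11.000²·sin(360°/24) = 375.81 mm²); Subtracting the remaining from the first: starting from the r=10 cylinder (310.58 mm²), the r=11 cylinder at (-2, 11.5) partially overlaps it — only the 111.81 mm² overlap (of its 375.81 mm²) is removed, clipping the outline — area = 198.78 mm². Checking containment: the cross-section at z = 5.7 is a subset of the cross-section at z = 3.9.

entirely on top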